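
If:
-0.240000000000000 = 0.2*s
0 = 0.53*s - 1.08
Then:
No Solution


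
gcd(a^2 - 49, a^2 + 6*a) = 1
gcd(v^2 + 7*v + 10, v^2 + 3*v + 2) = v + 2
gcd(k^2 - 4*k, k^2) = k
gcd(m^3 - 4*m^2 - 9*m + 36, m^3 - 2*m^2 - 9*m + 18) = m^2 - 9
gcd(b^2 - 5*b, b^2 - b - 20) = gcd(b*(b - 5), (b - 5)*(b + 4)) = b - 5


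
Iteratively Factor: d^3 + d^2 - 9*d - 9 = (d - 3)*(d^2 + 4*d + 3) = (d - 3)*(d + 3)*(d + 1)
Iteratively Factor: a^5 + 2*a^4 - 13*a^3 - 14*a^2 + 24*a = (a + 4)*(a^4 - 2*a^3 - 5*a^2 + 6*a) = (a - 3)*(a + 4)*(a^3 + a^2 - 2*a) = (a - 3)*(a - 1)*(a + 4)*(a^2 + 2*a) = a*(a - 3)*(a - 1)*(a + 4)*(a + 2)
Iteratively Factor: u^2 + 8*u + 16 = (u + 4)*(u + 4)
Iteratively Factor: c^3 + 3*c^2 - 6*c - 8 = (c - 2)*(c^2 + 5*c + 4) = (c - 2)*(c + 1)*(c + 4)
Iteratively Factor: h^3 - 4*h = (h - 2)*(h^2 + 2*h) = (h - 2)*(h + 2)*(h)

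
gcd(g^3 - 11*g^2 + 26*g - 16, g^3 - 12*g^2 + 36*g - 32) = g^2 - 10*g + 16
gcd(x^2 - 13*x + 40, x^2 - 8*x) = x - 8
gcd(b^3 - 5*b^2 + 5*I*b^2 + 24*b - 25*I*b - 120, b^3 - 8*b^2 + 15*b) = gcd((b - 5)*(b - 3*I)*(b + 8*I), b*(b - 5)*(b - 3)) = b - 5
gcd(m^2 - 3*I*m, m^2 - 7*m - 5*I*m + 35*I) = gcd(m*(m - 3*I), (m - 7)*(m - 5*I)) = 1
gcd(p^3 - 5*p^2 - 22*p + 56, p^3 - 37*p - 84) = p^2 - 3*p - 28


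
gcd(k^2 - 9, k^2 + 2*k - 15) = k - 3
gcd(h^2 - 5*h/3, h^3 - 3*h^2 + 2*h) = h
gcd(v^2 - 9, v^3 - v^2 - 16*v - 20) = 1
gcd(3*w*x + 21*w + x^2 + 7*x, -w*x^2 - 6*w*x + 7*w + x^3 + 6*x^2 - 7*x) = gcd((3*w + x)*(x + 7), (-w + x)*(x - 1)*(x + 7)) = x + 7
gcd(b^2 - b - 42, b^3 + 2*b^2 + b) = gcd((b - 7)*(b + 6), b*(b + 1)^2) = 1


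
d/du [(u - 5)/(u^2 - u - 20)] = -1/(u^2 + 8*u + 16)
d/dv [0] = 0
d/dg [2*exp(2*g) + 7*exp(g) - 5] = (4*exp(g) + 7)*exp(g)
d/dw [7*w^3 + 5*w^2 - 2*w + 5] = 21*w^2 + 10*w - 2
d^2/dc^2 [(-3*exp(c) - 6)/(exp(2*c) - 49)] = 3*(8*(exp(c) + 1)*(exp(2*c) - 49)*exp(c) - 8*(exp(c) + 2)*exp(3*c) - (exp(2*c) - 49)^2)*exp(c)/(exp(2*c) - 49)^3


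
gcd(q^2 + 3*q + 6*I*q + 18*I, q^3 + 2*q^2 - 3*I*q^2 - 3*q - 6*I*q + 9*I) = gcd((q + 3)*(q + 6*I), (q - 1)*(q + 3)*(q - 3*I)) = q + 3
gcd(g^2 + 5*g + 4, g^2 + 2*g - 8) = g + 4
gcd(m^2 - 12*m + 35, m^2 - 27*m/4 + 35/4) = m - 5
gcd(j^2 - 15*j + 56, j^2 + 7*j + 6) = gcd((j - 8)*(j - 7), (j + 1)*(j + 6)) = 1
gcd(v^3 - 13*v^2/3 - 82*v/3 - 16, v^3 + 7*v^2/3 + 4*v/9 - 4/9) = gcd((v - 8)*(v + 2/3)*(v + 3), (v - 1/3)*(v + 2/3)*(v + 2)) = v + 2/3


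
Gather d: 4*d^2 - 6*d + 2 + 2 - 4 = 4*d^2 - 6*d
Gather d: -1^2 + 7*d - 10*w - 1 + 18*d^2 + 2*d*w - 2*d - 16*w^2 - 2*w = 18*d^2 + d*(2*w + 5) - 16*w^2 - 12*w - 2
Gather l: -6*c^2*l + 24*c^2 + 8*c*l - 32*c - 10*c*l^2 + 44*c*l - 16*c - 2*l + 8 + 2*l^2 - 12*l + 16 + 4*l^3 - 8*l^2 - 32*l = 24*c^2 - 48*c + 4*l^3 + l^2*(-10*c - 6) + l*(-6*c^2 + 52*c - 46) + 24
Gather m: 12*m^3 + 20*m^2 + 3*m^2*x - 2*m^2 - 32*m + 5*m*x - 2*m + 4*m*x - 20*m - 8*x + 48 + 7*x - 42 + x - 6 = 12*m^3 + m^2*(3*x + 18) + m*(9*x - 54)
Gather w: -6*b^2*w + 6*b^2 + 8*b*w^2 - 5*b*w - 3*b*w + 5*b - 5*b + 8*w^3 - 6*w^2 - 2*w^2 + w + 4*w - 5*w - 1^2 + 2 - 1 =6*b^2 + 8*w^3 + w^2*(8*b - 8) + w*(-6*b^2 - 8*b)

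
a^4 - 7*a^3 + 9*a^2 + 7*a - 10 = (a - 5)*(a - 2)*(a - 1)*(a + 1)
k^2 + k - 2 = (k - 1)*(k + 2)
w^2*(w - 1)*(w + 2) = w^4 + w^3 - 2*w^2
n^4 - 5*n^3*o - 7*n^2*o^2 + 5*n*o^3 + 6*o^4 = (n - 6*o)*(n - o)*(n + o)^2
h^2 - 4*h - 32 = (h - 8)*(h + 4)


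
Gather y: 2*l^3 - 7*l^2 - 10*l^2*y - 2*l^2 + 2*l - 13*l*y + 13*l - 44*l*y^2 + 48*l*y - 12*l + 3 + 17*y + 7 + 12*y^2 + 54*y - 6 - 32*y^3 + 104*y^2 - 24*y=2*l^3 - 9*l^2 + 3*l - 32*y^3 + y^2*(116 - 44*l) + y*(-10*l^2 + 35*l + 47) + 4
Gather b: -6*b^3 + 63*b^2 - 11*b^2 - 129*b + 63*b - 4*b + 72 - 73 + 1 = -6*b^3 + 52*b^2 - 70*b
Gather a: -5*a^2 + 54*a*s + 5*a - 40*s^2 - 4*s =-5*a^2 + a*(54*s + 5) - 40*s^2 - 4*s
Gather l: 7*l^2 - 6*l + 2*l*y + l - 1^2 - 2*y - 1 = 7*l^2 + l*(2*y - 5) - 2*y - 2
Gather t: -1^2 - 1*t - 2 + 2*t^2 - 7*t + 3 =2*t^2 - 8*t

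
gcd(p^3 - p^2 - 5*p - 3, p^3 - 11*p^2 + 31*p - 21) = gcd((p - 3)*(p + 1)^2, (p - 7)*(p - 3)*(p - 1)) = p - 3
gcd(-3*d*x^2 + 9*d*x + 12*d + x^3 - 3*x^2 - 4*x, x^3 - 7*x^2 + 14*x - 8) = x - 4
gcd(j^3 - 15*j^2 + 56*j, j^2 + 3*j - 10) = 1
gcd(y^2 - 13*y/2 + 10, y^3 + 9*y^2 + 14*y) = 1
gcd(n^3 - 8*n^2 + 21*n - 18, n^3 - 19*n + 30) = n^2 - 5*n + 6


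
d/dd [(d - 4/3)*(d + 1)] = 2*d - 1/3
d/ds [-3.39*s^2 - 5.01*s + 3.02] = -6.78*s - 5.01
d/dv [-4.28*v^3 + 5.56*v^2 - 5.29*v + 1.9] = -12.84*v^2 + 11.12*v - 5.29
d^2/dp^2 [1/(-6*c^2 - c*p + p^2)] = 2*(-6*c^2 - c*p + p^2 - (c - 2*p)^2)/(6*c^2 + c*p - p^2)^3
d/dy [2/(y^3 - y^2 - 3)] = 2*y*(2 - 3*y)/(-y^3 + y^2 + 3)^2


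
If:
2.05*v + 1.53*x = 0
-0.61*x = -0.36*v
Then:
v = 0.00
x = 0.00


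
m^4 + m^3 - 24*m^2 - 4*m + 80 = (m - 4)*(m - 2)*(m + 2)*(m + 5)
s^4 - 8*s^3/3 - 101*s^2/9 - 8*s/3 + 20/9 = (s - 5)*(s - 1/3)*(s + 2/3)*(s + 2)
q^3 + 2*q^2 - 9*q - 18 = (q - 3)*(q + 2)*(q + 3)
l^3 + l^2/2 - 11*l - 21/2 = (l - 7/2)*(l + 1)*(l + 3)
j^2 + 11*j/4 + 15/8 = (j + 5/4)*(j + 3/2)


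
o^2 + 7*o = o*(o + 7)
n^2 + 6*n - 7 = (n - 1)*(n + 7)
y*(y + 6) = y^2 + 6*y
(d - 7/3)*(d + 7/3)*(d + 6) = d^3 + 6*d^2 - 49*d/9 - 98/3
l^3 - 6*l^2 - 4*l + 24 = (l - 6)*(l - 2)*(l + 2)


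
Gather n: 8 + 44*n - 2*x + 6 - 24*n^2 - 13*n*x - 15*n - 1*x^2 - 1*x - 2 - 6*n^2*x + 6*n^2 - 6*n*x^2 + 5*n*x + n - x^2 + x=n^2*(-6*x - 18) + n*(-6*x^2 - 8*x + 30) - 2*x^2 - 2*x + 12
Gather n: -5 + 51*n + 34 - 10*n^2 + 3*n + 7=-10*n^2 + 54*n + 36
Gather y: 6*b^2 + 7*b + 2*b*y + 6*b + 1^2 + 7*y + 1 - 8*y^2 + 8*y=6*b^2 + 13*b - 8*y^2 + y*(2*b + 15) + 2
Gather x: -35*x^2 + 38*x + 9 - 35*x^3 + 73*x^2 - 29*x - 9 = -35*x^3 + 38*x^2 + 9*x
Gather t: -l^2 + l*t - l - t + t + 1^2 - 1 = -l^2 + l*t - l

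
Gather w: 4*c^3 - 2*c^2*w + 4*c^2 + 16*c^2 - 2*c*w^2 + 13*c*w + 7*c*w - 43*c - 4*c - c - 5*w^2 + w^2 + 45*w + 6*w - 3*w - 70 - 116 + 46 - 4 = 4*c^3 + 20*c^2 - 48*c + w^2*(-2*c - 4) + w*(-2*c^2 + 20*c + 48) - 144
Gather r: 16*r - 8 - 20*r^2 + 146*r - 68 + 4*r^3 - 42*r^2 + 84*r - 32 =4*r^3 - 62*r^2 + 246*r - 108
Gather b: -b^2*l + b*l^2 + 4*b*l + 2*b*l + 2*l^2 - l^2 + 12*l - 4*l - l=-b^2*l + b*(l^2 + 6*l) + l^2 + 7*l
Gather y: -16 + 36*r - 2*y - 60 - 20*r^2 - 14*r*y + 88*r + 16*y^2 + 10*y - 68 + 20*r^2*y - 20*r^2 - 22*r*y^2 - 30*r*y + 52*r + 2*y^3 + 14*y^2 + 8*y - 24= -40*r^2 + 176*r + 2*y^3 + y^2*(30 - 22*r) + y*(20*r^2 - 44*r + 16) - 168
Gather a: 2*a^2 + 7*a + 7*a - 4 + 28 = 2*a^2 + 14*a + 24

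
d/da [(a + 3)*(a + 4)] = 2*a + 7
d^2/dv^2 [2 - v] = 0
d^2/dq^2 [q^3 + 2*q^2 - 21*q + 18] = 6*q + 4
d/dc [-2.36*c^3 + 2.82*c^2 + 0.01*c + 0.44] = -7.08*c^2 + 5.64*c + 0.01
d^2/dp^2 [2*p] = 0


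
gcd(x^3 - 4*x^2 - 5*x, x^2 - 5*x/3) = x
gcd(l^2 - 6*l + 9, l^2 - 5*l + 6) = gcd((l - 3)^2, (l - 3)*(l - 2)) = l - 3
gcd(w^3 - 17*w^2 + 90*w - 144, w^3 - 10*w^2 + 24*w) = w - 6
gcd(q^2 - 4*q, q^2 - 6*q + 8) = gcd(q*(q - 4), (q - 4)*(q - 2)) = q - 4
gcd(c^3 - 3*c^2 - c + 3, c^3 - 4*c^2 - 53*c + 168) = c - 3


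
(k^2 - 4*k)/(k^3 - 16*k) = 1/(k + 4)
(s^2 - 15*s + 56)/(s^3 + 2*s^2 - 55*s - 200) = (s - 7)/(s^2 + 10*s + 25)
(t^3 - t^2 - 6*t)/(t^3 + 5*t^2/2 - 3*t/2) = 2*(t^2 - t - 6)/(2*t^2 + 5*t - 3)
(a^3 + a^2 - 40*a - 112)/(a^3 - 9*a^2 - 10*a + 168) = (a + 4)/(a - 6)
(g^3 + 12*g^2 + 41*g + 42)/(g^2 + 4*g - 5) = (g^3 + 12*g^2 + 41*g + 42)/(g^2 + 4*g - 5)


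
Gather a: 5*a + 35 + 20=5*a + 55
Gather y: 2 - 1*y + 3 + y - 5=0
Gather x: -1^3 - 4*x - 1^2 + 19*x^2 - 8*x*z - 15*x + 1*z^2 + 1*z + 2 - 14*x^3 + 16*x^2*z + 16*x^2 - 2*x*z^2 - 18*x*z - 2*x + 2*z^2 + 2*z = -14*x^3 + x^2*(16*z + 35) + x*(-2*z^2 - 26*z - 21) + 3*z^2 + 3*z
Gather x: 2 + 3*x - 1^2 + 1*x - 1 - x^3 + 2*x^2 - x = -x^3 + 2*x^2 + 3*x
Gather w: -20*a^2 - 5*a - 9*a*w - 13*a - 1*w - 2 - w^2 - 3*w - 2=-20*a^2 - 18*a - w^2 + w*(-9*a - 4) - 4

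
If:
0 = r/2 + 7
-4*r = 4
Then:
No Solution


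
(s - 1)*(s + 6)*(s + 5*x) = s^3 + 5*s^2*x + 5*s^2 + 25*s*x - 6*s - 30*x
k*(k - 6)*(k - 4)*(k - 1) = k^4 - 11*k^3 + 34*k^2 - 24*k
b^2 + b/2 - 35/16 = (b - 5/4)*(b + 7/4)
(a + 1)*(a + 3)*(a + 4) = a^3 + 8*a^2 + 19*a + 12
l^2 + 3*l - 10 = (l - 2)*(l + 5)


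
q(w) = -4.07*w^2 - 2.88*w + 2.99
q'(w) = -8.14*w - 2.88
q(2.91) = -39.86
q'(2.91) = -26.57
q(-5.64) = -110.23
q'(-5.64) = 43.03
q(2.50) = -29.65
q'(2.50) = -23.23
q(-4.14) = -54.84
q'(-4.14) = 30.82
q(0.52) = 0.39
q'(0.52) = -7.11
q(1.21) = -6.45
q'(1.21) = -12.73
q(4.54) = -93.97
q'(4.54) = -39.84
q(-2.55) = -16.13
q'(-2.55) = 17.88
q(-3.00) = -25.00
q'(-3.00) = 21.54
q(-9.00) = -300.76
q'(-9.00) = 70.38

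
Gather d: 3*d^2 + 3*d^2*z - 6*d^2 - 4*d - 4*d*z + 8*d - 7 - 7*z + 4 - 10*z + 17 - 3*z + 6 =d^2*(3*z - 3) + d*(4 - 4*z) - 20*z + 20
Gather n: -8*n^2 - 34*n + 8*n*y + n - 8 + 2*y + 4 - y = -8*n^2 + n*(8*y - 33) + y - 4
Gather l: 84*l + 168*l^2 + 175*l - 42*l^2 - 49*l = 126*l^2 + 210*l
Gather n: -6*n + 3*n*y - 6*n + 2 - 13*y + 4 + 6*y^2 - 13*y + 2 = n*(3*y - 12) + 6*y^2 - 26*y + 8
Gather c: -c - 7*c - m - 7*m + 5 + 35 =-8*c - 8*m + 40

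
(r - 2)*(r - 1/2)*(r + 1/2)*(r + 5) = r^4 + 3*r^3 - 41*r^2/4 - 3*r/4 + 5/2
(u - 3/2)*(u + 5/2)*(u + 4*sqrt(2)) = u^3 + u^2 + 4*sqrt(2)*u^2 - 15*u/4 + 4*sqrt(2)*u - 15*sqrt(2)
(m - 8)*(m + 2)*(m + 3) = m^3 - 3*m^2 - 34*m - 48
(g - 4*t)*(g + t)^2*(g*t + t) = g^4*t - 2*g^3*t^2 + g^3*t - 7*g^2*t^3 - 2*g^2*t^2 - 4*g*t^4 - 7*g*t^3 - 4*t^4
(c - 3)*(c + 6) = c^2 + 3*c - 18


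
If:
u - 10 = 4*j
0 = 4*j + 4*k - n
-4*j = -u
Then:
No Solution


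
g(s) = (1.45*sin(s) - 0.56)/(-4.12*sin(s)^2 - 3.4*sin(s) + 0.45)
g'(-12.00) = -0.26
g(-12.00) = -0.09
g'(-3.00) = 0.66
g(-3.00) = -0.90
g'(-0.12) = -0.96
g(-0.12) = -0.92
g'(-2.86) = -0.41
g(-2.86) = -0.89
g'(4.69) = -2.89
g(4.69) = 7.48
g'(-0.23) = 0.11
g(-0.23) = -0.88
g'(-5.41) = -0.04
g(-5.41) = -0.12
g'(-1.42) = 29.57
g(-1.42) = 9.25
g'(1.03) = -0.01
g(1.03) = -0.12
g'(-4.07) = 0.03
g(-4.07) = -0.12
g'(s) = (8.24*sin(s)*cos(s) + 3.4*cos(s))*(1.45*sin(s) - 0.56)/(-4.12*sin(s)^2 - 3.4*sin(s) + 0.45)^2 + 1.45*cos(s)/(-4.12*sin(s)^2 - 3.4*sin(s) + 0.45) = (5.974*sin(s)^2 - 4.6144*sin(s) - 1.2515)*cos(s)/(16.9744*sin(s)^4 + 28.016*sin(s)^3 + 7.852*sin(s)^2 - 3.06*sin(s) + 0.2025)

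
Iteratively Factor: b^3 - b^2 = (b)*(b^2 - b) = b^2*(b - 1)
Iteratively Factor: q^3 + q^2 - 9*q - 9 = (q + 1)*(q^2 - 9) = (q - 3)*(q + 1)*(q + 3)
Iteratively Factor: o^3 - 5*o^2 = (o)*(o^2 - 5*o) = o^2*(o - 5)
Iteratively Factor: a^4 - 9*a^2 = (a - 3)*(a^3 + 3*a^2) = a*(a - 3)*(a^2 + 3*a) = a*(a - 3)*(a + 3)*(a)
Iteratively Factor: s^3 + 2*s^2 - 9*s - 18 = (s + 3)*(s^2 - s - 6) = (s - 3)*(s + 3)*(s + 2)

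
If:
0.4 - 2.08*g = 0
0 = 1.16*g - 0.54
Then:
No Solution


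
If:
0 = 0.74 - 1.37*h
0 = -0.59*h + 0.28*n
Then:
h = 0.54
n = 1.14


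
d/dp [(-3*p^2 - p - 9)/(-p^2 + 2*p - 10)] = 7*(-p^2 + 6*p + 4)/(p^4 - 4*p^3 + 24*p^2 - 40*p + 100)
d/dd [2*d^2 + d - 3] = 4*d + 1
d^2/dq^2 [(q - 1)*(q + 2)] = 2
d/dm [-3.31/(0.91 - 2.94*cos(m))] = 9.7314*sin(m)/(2.94*cos(m) - 0.91)^2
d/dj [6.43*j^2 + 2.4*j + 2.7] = 12.86*j + 2.4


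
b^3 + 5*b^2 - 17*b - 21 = (b - 3)*(b + 1)*(b + 7)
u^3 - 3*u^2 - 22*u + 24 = (u - 6)*(u - 1)*(u + 4)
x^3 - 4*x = x*(x - 2)*(x + 2)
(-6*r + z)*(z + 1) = -6*r*z - 6*r + z^2 + z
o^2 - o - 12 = (o - 4)*(o + 3)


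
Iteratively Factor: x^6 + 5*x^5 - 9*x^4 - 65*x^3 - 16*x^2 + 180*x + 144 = (x + 4)*(x^5 + x^4 - 13*x^3 - 13*x^2 + 36*x + 36) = (x + 1)*(x + 4)*(x^4 - 13*x^2 + 36) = (x + 1)*(x + 2)*(x + 4)*(x^3 - 2*x^2 - 9*x + 18) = (x - 3)*(x + 1)*(x + 2)*(x + 4)*(x^2 + x - 6) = (x - 3)*(x - 2)*(x + 1)*(x + 2)*(x + 4)*(x + 3)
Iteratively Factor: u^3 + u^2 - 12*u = (u - 3)*(u^2 + 4*u) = u*(u - 3)*(u + 4)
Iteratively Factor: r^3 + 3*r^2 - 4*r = (r + 4)*(r^2 - r) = r*(r + 4)*(r - 1)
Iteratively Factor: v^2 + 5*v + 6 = (v + 2)*(v + 3)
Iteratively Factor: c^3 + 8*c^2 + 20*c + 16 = (c + 2)*(c^2 + 6*c + 8) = (c + 2)^2*(c + 4)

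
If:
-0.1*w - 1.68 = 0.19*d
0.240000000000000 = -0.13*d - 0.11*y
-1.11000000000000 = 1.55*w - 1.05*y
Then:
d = -13.29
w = 8.44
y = 13.52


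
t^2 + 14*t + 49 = (t + 7)^2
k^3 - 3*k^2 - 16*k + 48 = (k - 4)*(k - 3)*(k + 4)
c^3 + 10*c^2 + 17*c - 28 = (c - 1)*(c + 4)*(c + 7)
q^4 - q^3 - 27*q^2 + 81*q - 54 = (q - 3)^2*(q - 1)*(q + 6)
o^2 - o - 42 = (o - 7)*(o + 6)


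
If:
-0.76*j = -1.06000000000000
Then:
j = 1.39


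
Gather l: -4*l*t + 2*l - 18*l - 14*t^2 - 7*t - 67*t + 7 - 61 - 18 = l*(-4*t - 16) - 14*t^2 - 74*t - 72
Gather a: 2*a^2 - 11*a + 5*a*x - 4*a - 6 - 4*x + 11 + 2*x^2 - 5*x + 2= 2*a^2 + a*(5*x - 15) + 2*x^2 - 9*x + 7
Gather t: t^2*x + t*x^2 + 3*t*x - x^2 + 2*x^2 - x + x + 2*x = t^2*x + t*(x^2 + 3*x) + x^2 + 2*x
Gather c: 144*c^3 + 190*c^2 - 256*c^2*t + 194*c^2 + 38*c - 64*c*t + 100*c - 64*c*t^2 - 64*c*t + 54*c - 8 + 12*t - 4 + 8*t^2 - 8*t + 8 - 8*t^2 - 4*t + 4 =144*c^3 + c^2*(384 - 256*t) + c*(-64*t^2 - 128*t + 192)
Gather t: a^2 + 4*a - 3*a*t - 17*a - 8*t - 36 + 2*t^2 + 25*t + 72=a^2 - 13*a + 2*t^2 + t*(17 - 3*a) + 36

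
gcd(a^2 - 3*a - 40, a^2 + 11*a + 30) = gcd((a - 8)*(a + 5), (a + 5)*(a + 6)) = a + 5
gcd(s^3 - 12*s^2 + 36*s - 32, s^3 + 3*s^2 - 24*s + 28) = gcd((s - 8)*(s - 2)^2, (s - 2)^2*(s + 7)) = s^2 - 4*s + 4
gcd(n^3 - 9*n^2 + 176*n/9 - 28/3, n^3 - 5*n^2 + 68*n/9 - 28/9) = n^2 - 3*n + 14/9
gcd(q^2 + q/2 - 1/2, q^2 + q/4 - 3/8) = q - 1/2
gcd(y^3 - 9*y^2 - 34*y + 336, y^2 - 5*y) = 1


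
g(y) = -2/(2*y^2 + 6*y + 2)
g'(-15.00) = 0.00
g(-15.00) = -0.00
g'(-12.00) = 0.00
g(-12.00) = -0.00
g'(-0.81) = 2.30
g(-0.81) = 1.29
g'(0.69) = 0.35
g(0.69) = -0.28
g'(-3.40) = -0.68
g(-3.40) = -0.42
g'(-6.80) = -0.01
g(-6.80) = -0.04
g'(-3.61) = -0.41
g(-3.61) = -0.31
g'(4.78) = 0.01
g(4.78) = -0.03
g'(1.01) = 0.20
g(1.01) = -0.20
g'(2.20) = 0.05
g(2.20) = -0.08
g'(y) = -2*(-4*y - 6)/(2*y^2 + 6*y + 2)^2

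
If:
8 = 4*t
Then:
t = 2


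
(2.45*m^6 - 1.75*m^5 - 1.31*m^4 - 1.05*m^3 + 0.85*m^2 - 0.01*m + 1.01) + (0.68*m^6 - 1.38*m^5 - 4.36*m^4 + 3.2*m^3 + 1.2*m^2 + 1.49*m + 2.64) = 3.13*m^6 - 3.13*m^5 - 5.67*m^4 + 2.15*m^3 + 2.05*m^2 + 1.48*m + 3.65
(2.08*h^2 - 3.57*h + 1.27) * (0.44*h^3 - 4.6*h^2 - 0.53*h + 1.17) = 0.9152*h^5 - 11.1388*h^4 + 15.8784*h^3 - 1.5163*h^2 - 4.85*h + 1.4859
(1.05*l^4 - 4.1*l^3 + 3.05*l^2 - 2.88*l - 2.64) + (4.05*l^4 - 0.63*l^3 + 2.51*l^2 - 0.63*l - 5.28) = 5.1*l^4 - 4.73*l^3 + 5.56*l^2 - 3.51*l - 7.92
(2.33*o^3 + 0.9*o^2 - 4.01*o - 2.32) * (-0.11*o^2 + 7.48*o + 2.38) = -0.2563*o^5 + 17.3294*o^4 + 12.7185*o^3 - 27.5976*o^2 - 26.8974*o - 5.5216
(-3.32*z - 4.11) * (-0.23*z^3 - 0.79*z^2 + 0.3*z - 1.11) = 0.7636*z^4 + 3.5681*z^3 + 2.2509*z^2 + 2.4522*z + 4.5621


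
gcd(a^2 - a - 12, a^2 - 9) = a + 3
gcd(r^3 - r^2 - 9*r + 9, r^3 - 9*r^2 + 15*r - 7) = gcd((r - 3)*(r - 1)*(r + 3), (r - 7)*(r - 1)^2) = r - 1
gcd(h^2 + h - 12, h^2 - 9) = h - 3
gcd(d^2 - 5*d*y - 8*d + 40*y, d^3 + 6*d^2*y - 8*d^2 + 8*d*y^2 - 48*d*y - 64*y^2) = d - 8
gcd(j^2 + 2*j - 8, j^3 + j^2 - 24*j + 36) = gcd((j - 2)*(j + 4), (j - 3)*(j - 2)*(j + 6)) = j - 2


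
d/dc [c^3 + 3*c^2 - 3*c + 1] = 3*c^2 + 6*c - 3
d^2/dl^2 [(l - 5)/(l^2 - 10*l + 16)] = 2*(3*(5 - l)*(l^2 - 10*l + 16) + 4*(l - 5)^3)/(l^2 - 10*l + 16)^3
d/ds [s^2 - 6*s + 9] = 2*s - 6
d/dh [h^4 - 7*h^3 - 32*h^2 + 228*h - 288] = 4*h^3 - 21*h^2 - 64*h + 228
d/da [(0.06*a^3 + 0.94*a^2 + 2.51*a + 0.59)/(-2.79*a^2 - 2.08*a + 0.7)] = (-0.1674*a^4 - 0.2496*a^3 + 5.1737*a^2 + 4.6082*a + 2.9842)/(7.7841*a^4 + 11.6064*a^3 + 0.420400000000001*a^2 - 2.912*a + 0.49)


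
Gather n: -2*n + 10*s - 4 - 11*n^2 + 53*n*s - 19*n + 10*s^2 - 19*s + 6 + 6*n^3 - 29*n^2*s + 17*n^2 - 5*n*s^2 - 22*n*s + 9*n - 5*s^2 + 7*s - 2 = 6*n^3 + n^2*(6 - 29*s) + n*(-5*s^2 + 31*s - 12) + 5*s^2 - 2*s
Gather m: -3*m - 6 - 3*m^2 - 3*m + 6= -3*m^2 - 6*m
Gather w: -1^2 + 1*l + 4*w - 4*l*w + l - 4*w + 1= -4*l*w + 2*l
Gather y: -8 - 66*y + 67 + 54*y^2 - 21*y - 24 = 54*y^2 - 87*y + 35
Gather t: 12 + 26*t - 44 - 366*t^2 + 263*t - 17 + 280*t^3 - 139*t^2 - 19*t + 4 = 280*t^3 - 505*t^2 + 270*t - 45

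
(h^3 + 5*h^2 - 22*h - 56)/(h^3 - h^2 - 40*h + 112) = (h + 2)/(h - 4)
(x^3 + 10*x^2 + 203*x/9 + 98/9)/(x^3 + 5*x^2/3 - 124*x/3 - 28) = (x + 7/3)/(x - 6)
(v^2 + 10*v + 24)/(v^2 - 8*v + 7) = (v^2 + 10*v + 24)/(v^2 - 8*v + 7)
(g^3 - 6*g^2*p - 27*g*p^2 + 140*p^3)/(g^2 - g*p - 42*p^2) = (g^2 + g*p - 20*p^2)/(g + 6*p)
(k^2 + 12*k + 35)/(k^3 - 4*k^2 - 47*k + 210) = (k + 5)/(k^2 - 11*k + 30)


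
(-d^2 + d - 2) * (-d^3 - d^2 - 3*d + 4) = d^5 + 4*d^3 - 5*d^2 + 10*d - 8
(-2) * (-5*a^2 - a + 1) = 10*a^2 + 2*a - 2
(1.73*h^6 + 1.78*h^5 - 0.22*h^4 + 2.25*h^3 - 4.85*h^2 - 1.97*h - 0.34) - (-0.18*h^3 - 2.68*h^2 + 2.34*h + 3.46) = 1.73*h^6 + 1.78*h^5 - 0.22*h^4 + 2.43*h^3 - 2.17*h^2 - 4.31*h - 3.8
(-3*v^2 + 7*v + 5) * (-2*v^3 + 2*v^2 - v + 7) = 6*v^5 - 20*v^4 + 7*v^3 - 18*v^2 + 44*v + 35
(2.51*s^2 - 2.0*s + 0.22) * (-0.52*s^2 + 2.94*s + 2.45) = -1.3052*s^4 + 8.4194*s^3 + 0.1551*s^2 - 4.2532*s + 0.539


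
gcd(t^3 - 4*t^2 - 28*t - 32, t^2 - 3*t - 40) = t - 8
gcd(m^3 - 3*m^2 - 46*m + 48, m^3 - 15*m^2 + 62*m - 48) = m^2 - 9*m + 8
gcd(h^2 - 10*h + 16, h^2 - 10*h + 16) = h^2 - 10*h + 16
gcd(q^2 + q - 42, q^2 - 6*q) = q - 6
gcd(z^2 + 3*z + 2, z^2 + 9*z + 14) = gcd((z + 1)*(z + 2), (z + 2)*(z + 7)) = z + 2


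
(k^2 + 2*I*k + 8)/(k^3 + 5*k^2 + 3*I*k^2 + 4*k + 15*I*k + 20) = (k - 2*I)/(k^2 + k*(5 - I) - 5*I)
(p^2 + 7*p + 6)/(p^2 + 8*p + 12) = (p + 1)/(p + 2)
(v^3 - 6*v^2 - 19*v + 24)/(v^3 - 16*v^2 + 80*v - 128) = (v^2 + 2*v - 3)/(v^2 - 8*v + 16)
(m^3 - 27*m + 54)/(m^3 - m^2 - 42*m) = (m^2 - 6*m + 9)/(m*(m - 7))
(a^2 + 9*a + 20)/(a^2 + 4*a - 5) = (a + 4)/(a - 1)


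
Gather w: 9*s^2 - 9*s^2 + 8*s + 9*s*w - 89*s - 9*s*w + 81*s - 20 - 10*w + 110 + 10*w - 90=0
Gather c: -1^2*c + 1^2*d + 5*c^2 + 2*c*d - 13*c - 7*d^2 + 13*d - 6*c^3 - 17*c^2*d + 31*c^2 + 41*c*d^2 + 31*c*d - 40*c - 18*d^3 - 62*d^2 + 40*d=-6*c^3 + c^2*(36 - 17*d) + c*(41*d^2 + 33*d - 54) - 18*d^3 - 69*d^2 + 54*d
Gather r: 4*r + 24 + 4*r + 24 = 8*r + 48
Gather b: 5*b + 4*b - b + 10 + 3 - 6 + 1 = 8*b + 8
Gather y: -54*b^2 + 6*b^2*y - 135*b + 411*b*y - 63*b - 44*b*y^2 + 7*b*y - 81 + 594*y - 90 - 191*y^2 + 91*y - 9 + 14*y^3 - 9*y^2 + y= -54*b^2 - 198*b + 14*y^3 + y^2*(-44*b - 200) + y*(6*b^2 + 418*b + 686) - 180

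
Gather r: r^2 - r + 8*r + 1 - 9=r^2 + 7*r - 8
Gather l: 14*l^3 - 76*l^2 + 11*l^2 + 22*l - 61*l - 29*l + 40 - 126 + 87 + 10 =14*l^3 - 65*l^2 - 68*l + 11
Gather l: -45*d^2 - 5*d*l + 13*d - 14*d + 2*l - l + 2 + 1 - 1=-45*d^2 - d + l*(1 - 5*d) + 2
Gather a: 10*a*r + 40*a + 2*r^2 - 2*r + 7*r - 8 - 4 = a*(10*r + 40) + 2*r^2 + 5*r - 12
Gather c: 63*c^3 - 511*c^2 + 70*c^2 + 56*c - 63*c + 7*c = 63*c^3 - 441*c^2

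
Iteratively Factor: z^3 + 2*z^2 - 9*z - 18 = (z + 3)*(z^2 - z - 6) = (z - 3)*(z + 3)*(z + 2)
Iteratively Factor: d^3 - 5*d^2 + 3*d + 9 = (d + 1)*(d^2 - 6*d + 9) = (d - 3)*(d + 1)*(d - 3)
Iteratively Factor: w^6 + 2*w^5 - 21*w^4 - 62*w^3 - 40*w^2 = (w + 2)*(w^5 - 21*w^3 - 20*w^2) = w*(w + 2)*(w^4 - 21*w^2 - 20*w) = w^2*(w + 2)*(w^3 - 21*w - 20) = w^2*(w - 5)*(w + 2)*(w^2 + 5*w + 4) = w^2*(w - 5)*(w + 1)*(w + 2)*(w + 4)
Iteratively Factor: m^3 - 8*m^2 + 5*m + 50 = (m - 5)*(m^2 - 3*m - 10) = (m - 5)*(m + 2)*(m - 5)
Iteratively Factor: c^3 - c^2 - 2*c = (c + 1)*(c^2 - 2*c) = c*(c + 1)*(c - 2)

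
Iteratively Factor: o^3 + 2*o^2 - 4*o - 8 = (o + 2)*(o^2 - 4) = (o - 2)*(o + 2)*(o + 2)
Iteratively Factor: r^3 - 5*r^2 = (r - 5)*(r^2) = r*(r - 5)*(r)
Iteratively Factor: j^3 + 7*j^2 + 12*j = (j)*(j^2 + 7*j + 12) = j*(j + 3)*(j + 4)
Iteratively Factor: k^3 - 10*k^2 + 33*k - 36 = (k - 4)*(k^2 - 6*k + 9) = (k - 4)*(k - 3)*(k - 3)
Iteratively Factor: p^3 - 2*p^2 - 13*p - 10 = (p + 1)*(p^2 - 3*p - 10) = (p - 5)*(p + 1)*(p + 2)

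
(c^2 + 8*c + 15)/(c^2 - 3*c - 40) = (c + 3)/(c - 8)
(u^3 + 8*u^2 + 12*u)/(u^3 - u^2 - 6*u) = (u + 6)/(u - 3)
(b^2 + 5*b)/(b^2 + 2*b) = (b + 5)/(b + 2)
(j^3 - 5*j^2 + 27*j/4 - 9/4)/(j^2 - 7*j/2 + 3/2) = j - 3/2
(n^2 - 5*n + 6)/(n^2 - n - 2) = (n - 3)/(n + 1)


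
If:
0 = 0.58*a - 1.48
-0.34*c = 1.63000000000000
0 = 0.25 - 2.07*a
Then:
No Solution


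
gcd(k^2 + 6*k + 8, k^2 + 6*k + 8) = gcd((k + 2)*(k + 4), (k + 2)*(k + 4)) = k^2 + 6*k + 8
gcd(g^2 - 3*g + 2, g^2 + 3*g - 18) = 1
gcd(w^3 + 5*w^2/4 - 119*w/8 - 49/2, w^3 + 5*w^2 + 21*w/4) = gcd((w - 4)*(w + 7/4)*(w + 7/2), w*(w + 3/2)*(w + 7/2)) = w + 7/2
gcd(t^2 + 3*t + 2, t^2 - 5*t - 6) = t + 1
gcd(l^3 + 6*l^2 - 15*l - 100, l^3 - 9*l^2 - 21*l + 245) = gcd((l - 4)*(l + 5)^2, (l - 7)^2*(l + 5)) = l + 5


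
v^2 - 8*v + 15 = (v - 5)*(v - 3)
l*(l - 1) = l^2 - l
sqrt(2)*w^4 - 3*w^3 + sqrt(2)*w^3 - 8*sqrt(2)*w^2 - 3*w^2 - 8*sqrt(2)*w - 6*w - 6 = (w + 1)*(w - 3*sqrt(2))*(w + sqrt(2))*(sqrt(2)*w + 1)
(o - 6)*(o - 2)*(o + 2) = o^3 - 6*o^2 - 4*o + 24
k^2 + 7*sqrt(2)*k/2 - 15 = (k - 3*sqrt(2)/2)*(k + 5*sqrt(2))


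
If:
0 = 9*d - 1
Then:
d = 1/9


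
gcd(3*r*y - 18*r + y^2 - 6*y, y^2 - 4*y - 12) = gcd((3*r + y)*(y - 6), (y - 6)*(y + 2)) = y - 6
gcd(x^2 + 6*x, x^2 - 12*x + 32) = 1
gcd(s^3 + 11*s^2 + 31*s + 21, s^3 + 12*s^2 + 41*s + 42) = s^2 + 10*s + 21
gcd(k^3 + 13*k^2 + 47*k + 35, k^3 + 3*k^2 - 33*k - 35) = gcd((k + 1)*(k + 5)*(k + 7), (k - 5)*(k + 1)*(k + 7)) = k^2 + 8*k + 7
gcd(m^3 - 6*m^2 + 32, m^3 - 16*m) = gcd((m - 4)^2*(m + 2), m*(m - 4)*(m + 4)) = m - 4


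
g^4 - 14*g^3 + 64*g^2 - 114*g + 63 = (g - 7)*(g - 3)^2*(g - 1)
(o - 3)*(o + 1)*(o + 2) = o^3 - 7*o - 6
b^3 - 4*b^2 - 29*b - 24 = (b - 8)*(b + 1)*(b + 3)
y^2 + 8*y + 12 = (y + 2)*(y + 6)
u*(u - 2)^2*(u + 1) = u^4 - 3*u^3 + 4*u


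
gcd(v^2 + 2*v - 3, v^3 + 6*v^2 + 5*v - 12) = v^2 + 2*v - 3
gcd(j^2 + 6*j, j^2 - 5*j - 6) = 1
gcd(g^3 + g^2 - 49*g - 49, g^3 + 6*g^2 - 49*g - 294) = g^2 - 49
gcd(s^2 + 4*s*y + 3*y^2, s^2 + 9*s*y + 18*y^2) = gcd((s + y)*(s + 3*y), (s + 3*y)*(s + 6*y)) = s + 3*y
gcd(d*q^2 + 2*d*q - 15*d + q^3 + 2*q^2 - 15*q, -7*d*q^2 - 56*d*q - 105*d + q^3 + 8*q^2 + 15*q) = q + 5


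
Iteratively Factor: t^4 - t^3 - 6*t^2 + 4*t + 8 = (t + 2)*(t^3 - 3*t^2 + 4) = (t + 1)*(t + 2)*(t^2 - 4*t + 4) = (t - 2)*(t + 1)*(t + 2)*(t - 2)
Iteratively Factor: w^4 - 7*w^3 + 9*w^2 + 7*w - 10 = (w - 1)*(w^3 - 6*w^2 + 3*w + 10) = (w - 2)*(w - 1)*(w^2 - 4*w - 5) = (w - 5)*(w - 2)*(w - 1)*(w + 1)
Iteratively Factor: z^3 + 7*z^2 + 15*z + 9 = (z + 1)*(z^2 + 6*z + 9) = (z + 1)*(z + 3)*(z + 3)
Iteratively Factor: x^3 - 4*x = (x)*(x^2 - 4) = x*(x + 2)*(x - 2)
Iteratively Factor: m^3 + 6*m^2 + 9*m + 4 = (m + 4)*(m^2 + 2*m + 1) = (m + 1)*(m + 4)*(m + 1)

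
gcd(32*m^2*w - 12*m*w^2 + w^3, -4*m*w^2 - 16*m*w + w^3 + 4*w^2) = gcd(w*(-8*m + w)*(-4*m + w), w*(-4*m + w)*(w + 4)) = -4*m*w + w^2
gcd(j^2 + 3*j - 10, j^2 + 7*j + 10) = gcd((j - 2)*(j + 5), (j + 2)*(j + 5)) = j + 5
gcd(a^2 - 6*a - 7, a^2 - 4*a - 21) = a - 7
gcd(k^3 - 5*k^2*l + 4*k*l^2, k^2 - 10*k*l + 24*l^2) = k - 4*l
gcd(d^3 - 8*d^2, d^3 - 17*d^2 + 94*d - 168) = 1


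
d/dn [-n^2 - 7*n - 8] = -2*n - 7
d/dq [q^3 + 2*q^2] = q*(3*q + 4)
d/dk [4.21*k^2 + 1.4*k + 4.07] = 8.42*k + 1.4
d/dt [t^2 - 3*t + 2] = 2*t - 3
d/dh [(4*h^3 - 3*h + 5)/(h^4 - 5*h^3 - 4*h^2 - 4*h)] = (-4*h^6 - 7*h^4 - 82*h^3 + 63*h^2 + 40*h + 20)/(h^2*(h^6 - 10*h^5 + 17*h^4 + 32*h^3 + 56*h^2 + 32*h + 16))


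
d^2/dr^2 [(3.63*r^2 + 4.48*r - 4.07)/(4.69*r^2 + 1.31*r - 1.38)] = (152.480342*r^3 - 396.180246*r^2 + 23.938698*r - 36.62893)/(103.161709*r^6 + 86.444673*r^5 - 66.918327*r^4 - 48.623401*r^3 + 19.690254*r^2 + 7.484292*r - 2.628072)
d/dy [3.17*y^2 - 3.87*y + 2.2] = 6.34*y - 3.87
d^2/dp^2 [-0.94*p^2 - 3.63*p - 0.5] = -1.88000000000000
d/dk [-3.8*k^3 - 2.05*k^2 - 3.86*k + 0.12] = -11.4*k^2 - 4.1*k - 3.86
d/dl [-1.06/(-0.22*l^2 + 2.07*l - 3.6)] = (2.1942 - 0.4664*l)/(0.22*l^2 - 2.07*l + 3.6)^2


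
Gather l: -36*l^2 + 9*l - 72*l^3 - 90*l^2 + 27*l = -72*l^3 - 126*l^2 + 36*l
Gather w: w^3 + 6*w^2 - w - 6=w^3 + 6*w^2 - w - 6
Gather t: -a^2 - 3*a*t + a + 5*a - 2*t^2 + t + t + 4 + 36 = -a^2 + 6*a - 2*t^2 + t*(2 - 3*a) + 40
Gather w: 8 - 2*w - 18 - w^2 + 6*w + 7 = -w^2 + 4*w - 3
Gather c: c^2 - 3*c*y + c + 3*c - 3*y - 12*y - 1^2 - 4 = c^2 + c*(4 - 3*y) - 15*y - 5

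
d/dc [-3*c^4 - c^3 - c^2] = c*(-12*c^2 - 3*c - 2)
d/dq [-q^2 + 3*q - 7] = 3 - 2*q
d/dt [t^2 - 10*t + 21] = 2*t - 10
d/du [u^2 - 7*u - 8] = 2*u - 7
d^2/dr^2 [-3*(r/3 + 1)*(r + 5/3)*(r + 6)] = -6*r - 64/3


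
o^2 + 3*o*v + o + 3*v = (o + 1)*(o + 3*v)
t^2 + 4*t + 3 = (t + 1)*(t + 3)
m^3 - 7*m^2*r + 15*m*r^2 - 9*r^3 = (m - 3*r)^2*(m - r)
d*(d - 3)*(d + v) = d^3 + d^2*v - 3*d^2 - 3*d*v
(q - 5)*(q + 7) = q^2 + 2*q - 35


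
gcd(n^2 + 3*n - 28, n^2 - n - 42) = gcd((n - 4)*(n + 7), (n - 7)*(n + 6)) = 1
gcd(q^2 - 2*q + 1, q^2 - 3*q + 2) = q - 1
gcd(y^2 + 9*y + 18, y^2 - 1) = 1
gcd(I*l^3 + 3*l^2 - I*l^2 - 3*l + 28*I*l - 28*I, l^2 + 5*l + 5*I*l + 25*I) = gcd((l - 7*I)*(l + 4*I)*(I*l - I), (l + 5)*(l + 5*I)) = 1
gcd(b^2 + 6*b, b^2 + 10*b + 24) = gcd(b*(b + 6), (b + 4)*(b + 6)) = b + 6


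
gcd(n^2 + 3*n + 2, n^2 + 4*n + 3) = n + 1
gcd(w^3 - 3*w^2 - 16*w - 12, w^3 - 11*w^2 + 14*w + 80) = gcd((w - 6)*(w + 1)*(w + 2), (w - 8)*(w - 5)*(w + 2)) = w + 2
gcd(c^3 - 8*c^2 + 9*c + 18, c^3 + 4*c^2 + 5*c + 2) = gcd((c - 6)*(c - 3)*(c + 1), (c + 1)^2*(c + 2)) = c + 1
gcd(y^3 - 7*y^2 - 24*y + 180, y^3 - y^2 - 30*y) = y^2 - y - 30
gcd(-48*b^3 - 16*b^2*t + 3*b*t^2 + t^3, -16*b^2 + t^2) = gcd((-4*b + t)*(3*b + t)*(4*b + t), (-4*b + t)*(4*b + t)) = -16*b^2 + t^2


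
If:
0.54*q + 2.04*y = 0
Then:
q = -3.77777777777778*y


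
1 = 1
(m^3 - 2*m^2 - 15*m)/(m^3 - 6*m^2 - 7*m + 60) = m/(m - 4)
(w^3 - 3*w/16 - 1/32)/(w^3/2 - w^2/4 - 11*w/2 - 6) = (-32*w^3 + 6*w + 1)/(8*(-2*w^3 + w^2 + 22*w + 24))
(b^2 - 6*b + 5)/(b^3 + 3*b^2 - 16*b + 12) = (b - 5)/(b^2 + 4*b - 12)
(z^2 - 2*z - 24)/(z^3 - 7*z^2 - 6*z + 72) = (z + 4)/(z^2 - z - 12)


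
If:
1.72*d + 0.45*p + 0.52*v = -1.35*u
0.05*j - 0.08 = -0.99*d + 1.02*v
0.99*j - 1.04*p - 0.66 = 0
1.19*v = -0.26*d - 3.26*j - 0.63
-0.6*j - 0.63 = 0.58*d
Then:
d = -1.64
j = 0.54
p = -0.12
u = 2.77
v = -1.65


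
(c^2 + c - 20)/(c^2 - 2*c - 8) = (c + 5)/(c + 2)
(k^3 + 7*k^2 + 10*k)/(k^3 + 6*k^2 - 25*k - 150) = k*(k + 2)/(k^2 + k - 30)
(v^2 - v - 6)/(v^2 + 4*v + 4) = (v - 3)/(v + 2)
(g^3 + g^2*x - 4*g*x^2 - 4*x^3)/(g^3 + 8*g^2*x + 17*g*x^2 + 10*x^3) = (g - 2*x)/(g + 5*x)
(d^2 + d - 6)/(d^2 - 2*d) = (d + 3)/d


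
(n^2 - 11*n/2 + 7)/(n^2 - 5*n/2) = (2*n^2 - 11*n + 14)/(n*(2*n - 5))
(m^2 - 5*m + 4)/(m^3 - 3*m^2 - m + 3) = (m - 4)/(m^2 - 2*m - 3)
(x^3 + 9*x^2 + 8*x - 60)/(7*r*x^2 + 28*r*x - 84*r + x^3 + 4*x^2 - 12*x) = (x + 5)/(7*r + x)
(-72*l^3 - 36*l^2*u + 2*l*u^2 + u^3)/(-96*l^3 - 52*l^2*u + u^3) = (-6*l + u)/(-8*l + u)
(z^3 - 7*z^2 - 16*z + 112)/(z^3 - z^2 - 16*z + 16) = (z - 7)/(z - 1)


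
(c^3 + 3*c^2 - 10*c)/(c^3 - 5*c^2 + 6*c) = (c + 5)/(c - 3)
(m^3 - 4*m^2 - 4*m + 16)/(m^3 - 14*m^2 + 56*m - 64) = (m + 2)/(m - 8)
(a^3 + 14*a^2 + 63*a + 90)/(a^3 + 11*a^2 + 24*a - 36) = (a^2 + 8*a + 15)/(a^2 + 5*a - 6)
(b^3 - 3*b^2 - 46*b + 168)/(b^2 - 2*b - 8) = (b^2 + b - 42)/(b + 2)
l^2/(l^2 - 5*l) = l/(l - 5)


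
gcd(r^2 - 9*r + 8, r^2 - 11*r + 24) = r - 8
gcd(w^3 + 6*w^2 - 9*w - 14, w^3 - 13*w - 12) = w + 1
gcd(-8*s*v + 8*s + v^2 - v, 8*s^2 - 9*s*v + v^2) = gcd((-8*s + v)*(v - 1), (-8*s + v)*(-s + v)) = 8*s - v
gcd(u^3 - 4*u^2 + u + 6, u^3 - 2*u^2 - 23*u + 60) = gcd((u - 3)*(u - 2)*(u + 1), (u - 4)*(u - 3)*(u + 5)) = u - 3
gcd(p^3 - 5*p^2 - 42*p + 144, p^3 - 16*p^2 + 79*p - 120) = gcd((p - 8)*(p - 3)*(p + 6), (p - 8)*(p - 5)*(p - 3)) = p^2 - 11*p + 24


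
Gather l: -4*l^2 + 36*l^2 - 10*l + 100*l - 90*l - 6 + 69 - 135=32*l^2 - 72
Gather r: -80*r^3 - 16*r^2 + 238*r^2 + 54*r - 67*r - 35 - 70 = -80*r^3 + 222*r^2 - 13*r - 105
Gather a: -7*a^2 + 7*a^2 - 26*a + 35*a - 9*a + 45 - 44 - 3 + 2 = 0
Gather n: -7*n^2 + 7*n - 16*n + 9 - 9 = -7*n^2 - 9*n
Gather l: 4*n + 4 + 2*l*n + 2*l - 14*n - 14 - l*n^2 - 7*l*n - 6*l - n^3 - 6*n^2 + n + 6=l*(-n^2 - 5*n - 4) - n^3 - 6*n^2 - 9*n - 4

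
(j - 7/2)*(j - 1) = j^2 - 9*j/2 + 7/2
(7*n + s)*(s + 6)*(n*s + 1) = 7*n^2*s^2 + 42*n^2*s + n*s^3 + 6*n*s^2 + 7*n*s + 42*n + s^2 + 6*s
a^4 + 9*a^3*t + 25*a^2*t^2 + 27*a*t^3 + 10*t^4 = (a + t)^2*(a + 2*t)*(a + 5*t)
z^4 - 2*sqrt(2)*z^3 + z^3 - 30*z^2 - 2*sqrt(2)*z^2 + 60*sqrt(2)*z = z*(z - 5)*(z + 6)*(z - 2*sqrt(2))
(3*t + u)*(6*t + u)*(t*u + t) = 18*t^3*u + 18*t^3 + 9*t^2*u^2 + 9*t^2*u + t*u^3 + t*u^2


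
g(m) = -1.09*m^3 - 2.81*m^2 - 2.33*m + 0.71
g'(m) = -3.27*m^2 - 5.62*m - 2.33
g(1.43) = -11.56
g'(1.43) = -17.05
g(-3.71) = 26.34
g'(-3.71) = -26.49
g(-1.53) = 1.60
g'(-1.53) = -1.39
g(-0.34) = 1.22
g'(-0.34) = -0.80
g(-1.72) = 1.95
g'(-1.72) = -2.34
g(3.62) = -96.26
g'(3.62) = -65.53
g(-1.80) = 2.16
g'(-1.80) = -2.81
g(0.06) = 0.56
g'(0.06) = -2.68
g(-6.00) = 148.97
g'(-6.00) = -86.33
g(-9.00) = 588.68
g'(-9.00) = -216.62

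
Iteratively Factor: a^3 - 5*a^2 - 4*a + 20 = (a - 2)*(a^2 - 3*a - 10) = (a - 5)*(a - 2)*(a + 2)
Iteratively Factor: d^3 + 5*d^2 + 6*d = (d + 3)*(d^2 + 2*d) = d*(d + 3)*(d + 2)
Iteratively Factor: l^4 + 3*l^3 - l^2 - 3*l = (l)*(l^3 + 3*l^2 - l - 3) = l*(l - 1)*(l^2 + 4*l + 3) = l*(l - 1)*(l + 3)*(l + 1)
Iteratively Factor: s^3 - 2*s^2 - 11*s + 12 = (s - 1)*(s^2 - s - 12) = (s - 1)*(s + 3)*(s - 4)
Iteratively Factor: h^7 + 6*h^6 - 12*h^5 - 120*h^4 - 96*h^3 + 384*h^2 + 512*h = (h - 4)*(h^6 + 10*h^5 + 28*h^4 - 8*h^3 - 128*h^2 - 128*h) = h*(h - 4)*(h^5 + 10*h^4 + 28*h^3 - 8*h^2 - 128*h - 128) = h*(h - 4)*(h + 2)*(h^4 + 8*h^3 + 12*h^2 - 32*h - 64) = h*(h - 4)*(h + 2)*(h + 4)*(h^3 + 4*h^2 - 4*h - 16) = h*(h - 4)*(h + 2)*(h + 4)^2*(h^2 - 4) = h*(h - 4)*(h - 2)*(h + 2)*(h + 4)^2*(h + 2)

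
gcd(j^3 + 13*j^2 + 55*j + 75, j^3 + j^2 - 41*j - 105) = j^2 + 8*j + 15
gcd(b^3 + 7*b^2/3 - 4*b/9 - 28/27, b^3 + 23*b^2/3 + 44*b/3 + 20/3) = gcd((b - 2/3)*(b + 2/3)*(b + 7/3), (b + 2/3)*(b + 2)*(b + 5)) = b + 2/3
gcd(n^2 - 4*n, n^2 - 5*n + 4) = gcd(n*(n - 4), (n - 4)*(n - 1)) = n - 4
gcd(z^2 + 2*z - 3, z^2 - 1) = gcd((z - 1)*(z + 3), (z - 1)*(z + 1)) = z - 1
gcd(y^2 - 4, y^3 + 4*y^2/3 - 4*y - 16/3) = y^2 - 4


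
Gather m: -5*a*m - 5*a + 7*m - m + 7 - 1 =-5*a + m*(6 - 5*a) + 6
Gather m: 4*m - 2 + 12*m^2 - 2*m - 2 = 12*m^2 + 2*m - 4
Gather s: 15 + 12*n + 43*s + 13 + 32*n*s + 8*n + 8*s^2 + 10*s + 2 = 20*n + 8*s^2 + s*(32*n + 53) + 30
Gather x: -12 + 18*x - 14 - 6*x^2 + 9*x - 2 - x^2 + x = -7*x^2 + 28*x - 28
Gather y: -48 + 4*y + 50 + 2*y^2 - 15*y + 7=2*y^2 - 11*y + 9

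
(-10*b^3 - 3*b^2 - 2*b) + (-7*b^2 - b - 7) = -10*b^3 - 10*b^2 - 3*b - 7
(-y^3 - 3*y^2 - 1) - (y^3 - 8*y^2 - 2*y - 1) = -2*y^3 + 5*y^2 + 2*y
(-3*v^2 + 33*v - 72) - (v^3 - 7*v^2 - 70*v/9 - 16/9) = -v^3 + 4*v^2 + 367*v/9 - 632/9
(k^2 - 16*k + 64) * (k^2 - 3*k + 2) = k^4 - 19*k^3 + 114*k^2 - 224*k + 128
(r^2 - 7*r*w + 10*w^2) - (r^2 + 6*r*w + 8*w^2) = -13*r*w + 2*w^2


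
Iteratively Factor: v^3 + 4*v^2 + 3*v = (v)*(v^2 + 4*v + 3) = v*(v + 3)*(v + 1)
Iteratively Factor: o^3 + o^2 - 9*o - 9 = (o - 3)*(o^2 + 4*o + 3) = (o - 3)*(o + 1)*(o + 3)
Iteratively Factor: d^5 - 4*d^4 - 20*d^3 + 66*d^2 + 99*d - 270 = (d - 3)*(d^4 - d^3 - 23*d^2 - 3*d + 90) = (d - 5)*(d - 3)*(d^3 + 4*d^2 - 3*d - 18) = (d - 5)*(d - 3)*(d - 2)*(d^2 + 6*d + 9) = (d - 5)*(d - 3)*(d - 2)*(d + 3)*(d + 3)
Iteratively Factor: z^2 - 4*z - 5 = (z + 1)*(z - 5)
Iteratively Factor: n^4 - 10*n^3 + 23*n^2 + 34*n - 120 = (n + 2)*(n^3 - 12*n^2 + 47*n - 60) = (n - 3)*(n + 2)*(n^2 - 9*n + 20) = (n - 5)*(n - 3)*(n + 2)*(n - 4)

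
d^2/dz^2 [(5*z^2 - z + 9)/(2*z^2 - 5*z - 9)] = 2*(46*z^3 + 378*z^2 - 324*z + 837)/(8*z^6 - 60*z^5 + 42*z^4 + 415*z^3 - 189*z^2 - 1215*z - 729)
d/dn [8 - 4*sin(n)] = -4*cos(n)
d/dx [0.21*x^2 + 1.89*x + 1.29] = 0.42*x + 1.89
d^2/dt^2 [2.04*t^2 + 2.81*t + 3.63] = 4.08000000000000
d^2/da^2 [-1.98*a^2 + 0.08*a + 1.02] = -3.96000000000000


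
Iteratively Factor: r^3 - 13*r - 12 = (r + 3)*(r^2 - 3*r - 4) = (r - 4)*(r + 3)*(r + 1)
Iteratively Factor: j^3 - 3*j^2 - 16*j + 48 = (j - 3)*(j^2 - 16) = (j - 3)*(j + 4)*(j - 4)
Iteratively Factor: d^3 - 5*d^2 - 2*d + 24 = (d - 4)*(d^2 - d - 6) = (d - 4)*(d - 3)*(d + 2)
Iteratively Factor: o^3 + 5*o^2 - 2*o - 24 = (o + 4)*(o^2 + o - 6) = (o + 3)*(o + 4)*(o - 2)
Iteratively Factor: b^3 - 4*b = (b - 2)*(b^2 + 2*b) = (b - 2)*(b + 2)*(b)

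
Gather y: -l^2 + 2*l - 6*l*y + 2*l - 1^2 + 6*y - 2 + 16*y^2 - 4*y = -l^2 + 4*l + 16*y^2 + y*(2 - 6*l) - 3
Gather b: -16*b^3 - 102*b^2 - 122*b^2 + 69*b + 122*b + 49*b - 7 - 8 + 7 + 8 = -16*b^3 - 224*b^2 + 240*b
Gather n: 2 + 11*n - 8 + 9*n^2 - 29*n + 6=9*n^2 - 18*n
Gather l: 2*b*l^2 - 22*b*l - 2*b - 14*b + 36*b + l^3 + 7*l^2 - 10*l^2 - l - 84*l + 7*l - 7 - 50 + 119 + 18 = 20*b + l^3 + l^2*(2*b - 3) + l*(-22*b - 78) + 80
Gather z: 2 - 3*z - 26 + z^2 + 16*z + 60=z^2 + 13*z + 36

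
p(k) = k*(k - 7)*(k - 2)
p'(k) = k*(k - 7) + k*(k - 2) + (k - 7)*(k - 2) = 3*k^2 - 18*k + 14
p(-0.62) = -12.38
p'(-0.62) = 26.31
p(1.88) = 1.16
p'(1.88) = -9.24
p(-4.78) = -381.77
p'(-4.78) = 168.59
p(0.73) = 5.81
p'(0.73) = 2.46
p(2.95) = -11.35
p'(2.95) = -12.99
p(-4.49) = -334.82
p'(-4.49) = 155.30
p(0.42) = 4.37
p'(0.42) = 6.97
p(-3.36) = -186.58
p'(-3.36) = 108.35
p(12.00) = 600.00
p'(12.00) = 230.00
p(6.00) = -24.00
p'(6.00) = 14.00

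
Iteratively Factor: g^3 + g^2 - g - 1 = (g - 1)*(g^2 + 2*g + 1) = (g - 1)*(g + 1)*(g + 1)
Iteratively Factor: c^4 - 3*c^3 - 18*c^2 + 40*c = (c - 2)*(c^3 - c^2 - 20*c) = c*(c - 2)*(c^2 - c - 20) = c*(c - 5)*(c - 2)*(c + 4)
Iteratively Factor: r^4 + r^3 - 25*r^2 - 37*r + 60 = (r - 5)*(r^3 + 6*r^2 + 5*r - 12) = (r - 5)*(r - 1)*(r^2 + 7*r + 12) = (r - 5)*(r - 1)*(r + 4)*(r + 3)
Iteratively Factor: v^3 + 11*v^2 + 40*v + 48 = (v + 4)*(v^2 + 7*v + 12) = (v + 4)^2*(v + 3)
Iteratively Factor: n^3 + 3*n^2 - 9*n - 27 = (n - 3)*(n^2 + 6*n + 9) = (n - 3)*(n + 3)*(n + 3)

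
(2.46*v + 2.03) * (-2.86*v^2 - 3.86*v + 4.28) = -7.0356*v^3 - 15.3014*v^2 + 2.693*v + 8.6884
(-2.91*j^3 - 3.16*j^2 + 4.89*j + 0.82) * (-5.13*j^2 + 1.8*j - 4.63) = 14.9283*j^5 + 10.9728*j^4 - 17.3004*j^3 + 19.2262*j^2 - 21.1647*j - 3.7966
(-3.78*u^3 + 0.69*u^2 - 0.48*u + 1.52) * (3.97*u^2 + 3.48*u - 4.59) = -15.0066*u^5 - 10.4151*u^4 + 17.8458*u^3 + 1.1969*u^2 + 7.4928*u - 6.9768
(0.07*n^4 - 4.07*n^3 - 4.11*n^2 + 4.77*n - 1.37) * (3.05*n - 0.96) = 0.2135*n^5 - 12.4807*n^4 - 8.6283*n^3 + 18.4941*n^2 - 8.7577*n + 1.3152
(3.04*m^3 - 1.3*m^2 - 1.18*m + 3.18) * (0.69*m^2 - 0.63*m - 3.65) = 2.0976*m^5 - 2.8122*m^4 - 11.0912*m^3 + 7.6826*m^2 + 2.3036*m - 11.607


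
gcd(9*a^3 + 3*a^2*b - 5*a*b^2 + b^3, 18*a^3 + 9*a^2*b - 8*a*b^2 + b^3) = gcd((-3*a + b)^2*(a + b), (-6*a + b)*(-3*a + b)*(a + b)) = 3*a^2 + 2*a*b - b^2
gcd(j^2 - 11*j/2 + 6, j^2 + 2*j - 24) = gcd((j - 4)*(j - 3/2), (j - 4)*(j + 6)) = j - 4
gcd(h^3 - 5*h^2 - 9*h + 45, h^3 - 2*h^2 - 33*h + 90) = h^2 - 8*h + 15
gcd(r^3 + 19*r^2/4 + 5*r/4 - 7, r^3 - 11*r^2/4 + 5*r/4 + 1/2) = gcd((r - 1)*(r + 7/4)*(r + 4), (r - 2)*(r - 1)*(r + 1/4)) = r - 1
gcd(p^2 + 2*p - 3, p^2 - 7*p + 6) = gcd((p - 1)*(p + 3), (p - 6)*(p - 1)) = p - 1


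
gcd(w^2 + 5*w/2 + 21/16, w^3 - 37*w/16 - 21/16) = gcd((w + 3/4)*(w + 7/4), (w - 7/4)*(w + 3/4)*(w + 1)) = w + 3/4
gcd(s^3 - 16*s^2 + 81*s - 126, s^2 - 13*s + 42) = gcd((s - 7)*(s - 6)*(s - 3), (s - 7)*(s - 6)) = s^2 - 13*s + 42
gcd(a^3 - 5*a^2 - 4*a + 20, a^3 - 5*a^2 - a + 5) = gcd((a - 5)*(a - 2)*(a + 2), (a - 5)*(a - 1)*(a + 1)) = a - 5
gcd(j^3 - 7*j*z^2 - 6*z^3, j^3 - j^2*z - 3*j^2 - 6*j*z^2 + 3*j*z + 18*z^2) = -j^2 + j*z + 6*z^2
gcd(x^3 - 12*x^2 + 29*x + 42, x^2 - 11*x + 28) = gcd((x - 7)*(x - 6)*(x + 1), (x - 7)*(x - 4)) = x - 7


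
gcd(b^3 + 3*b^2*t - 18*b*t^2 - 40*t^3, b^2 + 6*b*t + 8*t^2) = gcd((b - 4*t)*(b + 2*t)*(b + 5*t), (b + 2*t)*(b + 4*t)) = b + 2*t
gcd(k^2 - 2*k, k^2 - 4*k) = k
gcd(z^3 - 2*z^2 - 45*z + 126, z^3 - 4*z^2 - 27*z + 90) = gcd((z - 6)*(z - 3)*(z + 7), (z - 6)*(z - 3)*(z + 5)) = z^2 - 9*z + 18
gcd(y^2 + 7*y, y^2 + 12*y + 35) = y + 7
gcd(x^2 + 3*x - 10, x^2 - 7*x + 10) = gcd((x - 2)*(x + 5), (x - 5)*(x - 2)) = x - 2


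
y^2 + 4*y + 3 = (y + 1)*(y + 3)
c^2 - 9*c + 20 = (c - 5)*(c - 4)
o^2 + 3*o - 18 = (o - 3)*(o + 6)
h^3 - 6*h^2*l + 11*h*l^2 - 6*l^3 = (h - 3*l)*(h - 2*l)*(h - l)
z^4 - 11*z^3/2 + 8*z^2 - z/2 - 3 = (z - 3)*(z - 2)*(z - 1)*(z + 1/2)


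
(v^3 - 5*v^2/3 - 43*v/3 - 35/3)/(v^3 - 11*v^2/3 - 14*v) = (v^2 - 4*v - 5)/(v*(v - 6))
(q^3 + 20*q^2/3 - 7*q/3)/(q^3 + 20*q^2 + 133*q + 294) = q*(3*q - 1)/(3*(q^2 + 13*q + 42))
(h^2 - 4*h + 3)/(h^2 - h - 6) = (h - 1)/(h + 2)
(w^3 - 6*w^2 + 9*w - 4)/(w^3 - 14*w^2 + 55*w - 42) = (w^2 - 5*w + 4)/(w^2 - 13*w + 42)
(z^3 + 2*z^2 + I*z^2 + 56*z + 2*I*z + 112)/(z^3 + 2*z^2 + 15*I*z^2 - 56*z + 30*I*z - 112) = (z - 7*I)/(z + 7*I)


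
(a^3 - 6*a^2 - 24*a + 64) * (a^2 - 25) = a^5 - 6*a^4 - 49*a^3 + 214*a^2 + 600*a - 1600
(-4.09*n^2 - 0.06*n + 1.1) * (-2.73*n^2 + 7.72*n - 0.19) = 11.1657*n^4 - 31.411*n^3 - 2.6891*n^2 + 8.5034*n - 0.209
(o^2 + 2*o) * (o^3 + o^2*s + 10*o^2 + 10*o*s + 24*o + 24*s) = o^5 + o^4*s + 12*o^4 + 12*o^3*s + 44*o^3 + 44*o^2*s + 48*o^2 + 48*o*s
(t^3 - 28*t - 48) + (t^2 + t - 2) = t^3 + t^2 - 27*t - 50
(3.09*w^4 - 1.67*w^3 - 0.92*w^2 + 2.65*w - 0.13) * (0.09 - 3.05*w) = -9.4245*w^5 + 5.3716*w^4 + 2.6557*w^3 - 8.1653*w^2 + 0.635*w - 0.0117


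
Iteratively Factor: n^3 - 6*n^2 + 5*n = (n - 5)*(n^2 - n) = (n - 5)*(n - 1)*(n)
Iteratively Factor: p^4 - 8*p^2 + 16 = (p + 2)*(p^3 - 2*p^2 - 4*p + 8) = (p - 2)*(p + 2)*(p^2 - 4) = (p - 2)^2*(p + 2)*(p + 2)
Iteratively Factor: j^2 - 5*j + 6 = (j - 3)*(j - 2)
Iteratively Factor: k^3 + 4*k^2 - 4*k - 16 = (k + 2)*(k^2 + 2*k - 8) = (k + 2)*(k + 4)*(k - 2)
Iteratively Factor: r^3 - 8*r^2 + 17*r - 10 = (r - 2)*(r^2 - 6*r + 5) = (r - 5)*(r - 2)*(r - 1)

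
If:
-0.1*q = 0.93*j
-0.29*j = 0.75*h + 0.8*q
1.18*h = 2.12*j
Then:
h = 0.00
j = 0.00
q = 0.00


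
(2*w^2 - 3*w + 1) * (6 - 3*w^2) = -6*w^4 + 9*w^3 + 9*w^2 - 18*w + 6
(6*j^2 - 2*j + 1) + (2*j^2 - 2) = 8*j^2 - 2*j - 1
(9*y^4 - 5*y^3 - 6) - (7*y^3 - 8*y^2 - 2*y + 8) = 9*y^4 - 12*y^3 + 8*y^2 + 2*y - 14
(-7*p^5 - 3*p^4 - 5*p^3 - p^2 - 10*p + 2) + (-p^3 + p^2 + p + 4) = -7*p^5 - 3*p^4 - 6*p^3 - 9*p + 6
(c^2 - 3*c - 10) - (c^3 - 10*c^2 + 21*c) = -c^3 + 11*c^2 - 24*c - 10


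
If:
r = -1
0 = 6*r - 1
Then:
No Solution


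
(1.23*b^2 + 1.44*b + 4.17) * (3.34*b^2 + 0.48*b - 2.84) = 4.1082*b^4 + 5.4*b^3 + 11.1258*b^2 - 2.088*b - 11.8428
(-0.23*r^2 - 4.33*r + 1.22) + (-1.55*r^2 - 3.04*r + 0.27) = -1.78*r^2 - 7.37*r + 1.49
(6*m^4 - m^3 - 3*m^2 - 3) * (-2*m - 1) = -12*m^5 - 4*m^4 + 7*m^3 + 3*m^2 + 6*m + 3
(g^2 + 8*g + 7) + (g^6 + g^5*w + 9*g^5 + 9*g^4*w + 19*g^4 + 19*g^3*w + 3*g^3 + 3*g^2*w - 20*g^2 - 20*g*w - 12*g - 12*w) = g^6 + g^5*w + 9*g^5 + 9*g^4*w + 19*g^4 + 19*g^3*w + 3*g^3 + 3*g^2*w - 19*g^2 - 20*g*w - 4*g - 12*w + 7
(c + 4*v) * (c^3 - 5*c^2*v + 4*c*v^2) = c^4 - c^3*v - 16*c^2*v^2 + 16*c*v^3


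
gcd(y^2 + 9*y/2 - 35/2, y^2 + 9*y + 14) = y + 7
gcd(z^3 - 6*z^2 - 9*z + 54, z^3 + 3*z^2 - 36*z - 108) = z^2 - 3*z - 18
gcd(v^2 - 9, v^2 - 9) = v^2 - 9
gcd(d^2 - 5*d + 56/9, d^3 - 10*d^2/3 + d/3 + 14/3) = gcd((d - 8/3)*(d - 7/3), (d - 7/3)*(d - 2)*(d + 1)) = d - 7/3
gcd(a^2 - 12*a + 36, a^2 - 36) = a - 6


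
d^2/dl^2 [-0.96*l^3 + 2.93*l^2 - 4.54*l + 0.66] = 5.86 - 5.76*l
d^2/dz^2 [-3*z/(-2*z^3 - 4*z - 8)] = 3*(z*(3*z^2 + 2)^2 - 2*(3*z^2 + 1)*(z^3 + 2*z + 4))/(z^3 + 2*z + 4)^3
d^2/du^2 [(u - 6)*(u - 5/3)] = 2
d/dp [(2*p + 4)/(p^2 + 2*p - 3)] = 2*(p^2 + 2*p - 2*(p + 1)*(p + 2) - 3)/(p^2 + 2*p - 3)^2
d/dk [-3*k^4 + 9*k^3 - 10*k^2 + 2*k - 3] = -12*k^3 + 27*k^2 - 20*k + 2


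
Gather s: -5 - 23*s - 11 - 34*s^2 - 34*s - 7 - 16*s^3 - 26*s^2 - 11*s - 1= -16*s^3 - 60*s^2 - 68*s - 24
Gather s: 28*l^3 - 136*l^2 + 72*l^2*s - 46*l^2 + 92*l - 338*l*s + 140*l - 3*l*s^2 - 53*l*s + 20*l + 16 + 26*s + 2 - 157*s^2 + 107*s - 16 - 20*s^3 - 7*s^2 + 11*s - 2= 28*l^3 - 182*l^2 + 252*l - 20*s^3 + s^2*(-3*l - 164) + s*(72*l^2 - 391*l + 144)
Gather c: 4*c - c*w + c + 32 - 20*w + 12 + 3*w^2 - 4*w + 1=c*(5 - w) + 3*w^2 - 24*w + 45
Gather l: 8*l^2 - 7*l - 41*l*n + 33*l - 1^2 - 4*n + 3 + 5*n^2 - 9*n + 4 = 8*l^2 + l*(26 - 41*n) + 5*n^2 - 13*n + 6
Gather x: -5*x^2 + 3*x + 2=-5*x^2 + 3*x + 2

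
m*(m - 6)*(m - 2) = m^3 - 8*m^2 + 12*m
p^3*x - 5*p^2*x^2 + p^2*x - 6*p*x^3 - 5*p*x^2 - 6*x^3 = (p - 6*x)*(p + x)*(p*x + x)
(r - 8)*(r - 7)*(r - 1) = r^3 - 16*r^2 + 71*r - 56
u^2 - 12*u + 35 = (u - 7)*(u - 5)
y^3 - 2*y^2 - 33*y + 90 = (y - 5)*(y - 3)*(y + 6)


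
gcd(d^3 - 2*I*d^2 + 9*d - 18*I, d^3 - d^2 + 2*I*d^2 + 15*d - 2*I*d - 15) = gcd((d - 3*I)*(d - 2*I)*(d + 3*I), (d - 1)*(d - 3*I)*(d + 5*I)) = d - 3*I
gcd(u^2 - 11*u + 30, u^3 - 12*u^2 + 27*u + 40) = u - 5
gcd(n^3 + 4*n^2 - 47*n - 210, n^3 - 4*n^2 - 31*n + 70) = n^2 - 2*n - 35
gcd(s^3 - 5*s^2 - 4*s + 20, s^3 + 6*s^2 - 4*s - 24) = s^2 - 4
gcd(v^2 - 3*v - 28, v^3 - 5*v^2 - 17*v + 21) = v - 7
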